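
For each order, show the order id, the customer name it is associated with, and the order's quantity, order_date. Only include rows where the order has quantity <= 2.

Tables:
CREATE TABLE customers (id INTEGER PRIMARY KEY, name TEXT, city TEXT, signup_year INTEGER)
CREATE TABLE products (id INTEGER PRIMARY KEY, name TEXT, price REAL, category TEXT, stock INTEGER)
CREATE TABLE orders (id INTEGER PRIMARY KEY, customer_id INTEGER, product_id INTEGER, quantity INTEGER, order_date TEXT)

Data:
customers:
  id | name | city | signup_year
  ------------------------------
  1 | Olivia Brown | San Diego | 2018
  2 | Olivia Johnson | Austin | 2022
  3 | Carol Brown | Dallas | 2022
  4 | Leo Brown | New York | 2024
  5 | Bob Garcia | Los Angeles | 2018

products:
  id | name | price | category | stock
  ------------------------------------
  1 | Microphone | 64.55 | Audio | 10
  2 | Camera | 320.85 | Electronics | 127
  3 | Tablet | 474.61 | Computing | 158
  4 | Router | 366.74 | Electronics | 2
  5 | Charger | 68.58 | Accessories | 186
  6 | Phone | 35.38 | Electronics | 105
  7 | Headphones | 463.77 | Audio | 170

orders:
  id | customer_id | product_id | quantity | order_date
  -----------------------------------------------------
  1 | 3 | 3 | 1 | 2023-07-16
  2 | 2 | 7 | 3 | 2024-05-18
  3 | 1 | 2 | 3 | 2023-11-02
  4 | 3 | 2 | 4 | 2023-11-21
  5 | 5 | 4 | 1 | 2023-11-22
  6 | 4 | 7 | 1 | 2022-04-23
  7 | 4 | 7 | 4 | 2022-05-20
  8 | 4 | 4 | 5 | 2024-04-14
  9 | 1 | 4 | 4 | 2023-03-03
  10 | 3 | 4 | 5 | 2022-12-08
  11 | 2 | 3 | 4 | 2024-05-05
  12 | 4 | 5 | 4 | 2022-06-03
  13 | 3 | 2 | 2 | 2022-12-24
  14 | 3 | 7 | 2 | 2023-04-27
SELECT c.id, p.name AS customer, c.quantity, c.order_date FROM orders c JOIN customers p ON c.customer_id = p.id WHERE c.quantity <= 2

Execution result:
id | customer | quantity | order_date
1 | Carol Brown | 1 | 2023-07-16
5 | Bob Garcia | 1 | 2023-11-22
6 | Leo Brown | 1 | 2022-04-23
13 | Carol Brown | 2 | 2022-12-24
14 | Carol Brown | 2 | 2023-04-27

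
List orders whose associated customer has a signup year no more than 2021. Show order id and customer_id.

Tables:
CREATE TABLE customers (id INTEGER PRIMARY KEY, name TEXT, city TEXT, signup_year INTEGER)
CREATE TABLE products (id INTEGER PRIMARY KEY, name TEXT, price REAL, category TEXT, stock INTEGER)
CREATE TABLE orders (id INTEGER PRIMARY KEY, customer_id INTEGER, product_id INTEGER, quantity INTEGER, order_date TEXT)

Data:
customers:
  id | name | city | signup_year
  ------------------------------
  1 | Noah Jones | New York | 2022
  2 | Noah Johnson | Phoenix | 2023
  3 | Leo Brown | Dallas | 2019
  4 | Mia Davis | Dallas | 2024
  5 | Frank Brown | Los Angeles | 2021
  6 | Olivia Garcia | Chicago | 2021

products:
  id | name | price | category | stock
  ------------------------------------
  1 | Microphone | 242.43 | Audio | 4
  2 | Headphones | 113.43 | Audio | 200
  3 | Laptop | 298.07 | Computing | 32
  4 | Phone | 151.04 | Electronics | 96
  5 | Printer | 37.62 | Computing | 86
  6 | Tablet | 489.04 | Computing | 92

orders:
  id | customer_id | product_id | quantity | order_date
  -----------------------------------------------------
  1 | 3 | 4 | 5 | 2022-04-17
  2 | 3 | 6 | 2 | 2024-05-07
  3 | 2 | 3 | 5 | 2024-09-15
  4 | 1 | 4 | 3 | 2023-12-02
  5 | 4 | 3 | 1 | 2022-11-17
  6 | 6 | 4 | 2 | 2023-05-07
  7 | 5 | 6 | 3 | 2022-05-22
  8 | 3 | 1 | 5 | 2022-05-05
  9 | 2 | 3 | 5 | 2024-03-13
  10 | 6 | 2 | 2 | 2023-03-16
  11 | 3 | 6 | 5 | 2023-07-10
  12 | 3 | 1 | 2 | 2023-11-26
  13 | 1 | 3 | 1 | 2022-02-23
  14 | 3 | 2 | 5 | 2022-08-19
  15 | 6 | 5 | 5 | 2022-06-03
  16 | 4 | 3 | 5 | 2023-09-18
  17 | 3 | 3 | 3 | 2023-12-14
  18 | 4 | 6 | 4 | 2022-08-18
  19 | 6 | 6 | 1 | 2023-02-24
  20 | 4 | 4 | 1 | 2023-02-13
SELECT id, customer_id FROM orders WHERE customer_id IN (SELECT id FROM customers WHERE signup_year <= 2021)

Execution result:
id | customer_id
1 | 3
2 | 3
6 | 6
7 | 5
8 | 3
10 | 6
11 | 3
12 | 3
14 | 3
15 | 6
17 | 3
19 | 6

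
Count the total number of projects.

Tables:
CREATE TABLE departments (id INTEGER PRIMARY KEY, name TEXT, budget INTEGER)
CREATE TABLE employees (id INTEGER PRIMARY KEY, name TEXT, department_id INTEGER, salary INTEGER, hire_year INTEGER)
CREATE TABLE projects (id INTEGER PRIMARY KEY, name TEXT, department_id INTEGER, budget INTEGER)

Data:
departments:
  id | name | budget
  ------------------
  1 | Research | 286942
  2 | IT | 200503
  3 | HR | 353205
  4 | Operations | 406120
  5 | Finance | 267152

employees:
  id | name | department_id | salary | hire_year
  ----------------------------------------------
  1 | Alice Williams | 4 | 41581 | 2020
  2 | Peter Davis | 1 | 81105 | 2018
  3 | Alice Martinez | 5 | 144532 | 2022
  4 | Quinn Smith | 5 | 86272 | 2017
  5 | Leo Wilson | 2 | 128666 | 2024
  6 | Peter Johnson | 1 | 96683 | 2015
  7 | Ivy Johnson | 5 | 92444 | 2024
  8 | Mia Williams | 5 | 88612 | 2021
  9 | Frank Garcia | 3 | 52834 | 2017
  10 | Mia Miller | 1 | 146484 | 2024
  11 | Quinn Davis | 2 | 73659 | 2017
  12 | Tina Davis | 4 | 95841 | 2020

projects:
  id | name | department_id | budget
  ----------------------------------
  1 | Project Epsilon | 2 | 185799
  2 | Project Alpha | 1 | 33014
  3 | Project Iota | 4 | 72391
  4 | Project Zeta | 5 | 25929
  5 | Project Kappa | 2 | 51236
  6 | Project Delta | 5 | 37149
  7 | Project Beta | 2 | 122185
SELECT COUNT(*) FROM projects

Execution result:
7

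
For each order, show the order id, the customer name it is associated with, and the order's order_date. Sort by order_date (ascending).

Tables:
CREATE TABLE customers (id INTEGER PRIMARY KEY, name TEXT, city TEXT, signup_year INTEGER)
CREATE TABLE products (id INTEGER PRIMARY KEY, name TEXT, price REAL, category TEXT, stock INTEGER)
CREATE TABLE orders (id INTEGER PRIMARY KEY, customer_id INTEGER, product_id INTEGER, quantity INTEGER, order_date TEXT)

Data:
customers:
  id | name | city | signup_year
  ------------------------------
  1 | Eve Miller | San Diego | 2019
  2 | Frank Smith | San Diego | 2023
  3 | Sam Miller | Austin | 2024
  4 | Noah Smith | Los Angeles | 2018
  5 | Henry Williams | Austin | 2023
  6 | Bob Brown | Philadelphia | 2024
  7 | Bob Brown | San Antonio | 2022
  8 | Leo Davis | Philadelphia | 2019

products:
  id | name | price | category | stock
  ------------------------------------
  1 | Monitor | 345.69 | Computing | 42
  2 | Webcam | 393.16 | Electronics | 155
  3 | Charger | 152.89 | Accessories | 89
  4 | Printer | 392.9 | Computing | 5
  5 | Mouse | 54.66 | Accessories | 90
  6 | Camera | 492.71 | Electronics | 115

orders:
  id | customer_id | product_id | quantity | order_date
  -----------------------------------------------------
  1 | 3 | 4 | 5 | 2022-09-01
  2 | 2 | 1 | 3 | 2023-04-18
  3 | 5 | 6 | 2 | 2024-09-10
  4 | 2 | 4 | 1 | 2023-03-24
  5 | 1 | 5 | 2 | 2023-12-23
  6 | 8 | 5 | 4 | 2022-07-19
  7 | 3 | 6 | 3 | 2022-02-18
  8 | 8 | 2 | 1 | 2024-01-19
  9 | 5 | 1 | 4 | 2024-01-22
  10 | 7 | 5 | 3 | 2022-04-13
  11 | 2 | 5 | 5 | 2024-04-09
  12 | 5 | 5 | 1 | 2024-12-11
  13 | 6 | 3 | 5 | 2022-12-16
SELECT c.id, p.name AS customer, c.order_date FROM orders c JOIN customers p ON c.customer_id = p.id ORDER BY c.order_date ASC

Execution result:
id | customer | order_date
7 | Sam Miller | 2022-02-18
10 | Bob Brown | 2022-04-13
6 | Leo Davis | 2022-07-19
1 | Sam Miller | 2022-09-01
13 | Bob Brown | 2022-12-16
4 | Frank Smith | 2023-03-24
2 | Frank Smith | 2023-04-18
5 | Eve Miller | 2023-12-23
8 | Leo Davis | 2024-01-19
9 | Henry Williams | 2024-01-22
11 | Frank Smith | 2024-04-09
3 | Henry Williams | 2024-09-10
12 | Henry Williams | 2024-12-11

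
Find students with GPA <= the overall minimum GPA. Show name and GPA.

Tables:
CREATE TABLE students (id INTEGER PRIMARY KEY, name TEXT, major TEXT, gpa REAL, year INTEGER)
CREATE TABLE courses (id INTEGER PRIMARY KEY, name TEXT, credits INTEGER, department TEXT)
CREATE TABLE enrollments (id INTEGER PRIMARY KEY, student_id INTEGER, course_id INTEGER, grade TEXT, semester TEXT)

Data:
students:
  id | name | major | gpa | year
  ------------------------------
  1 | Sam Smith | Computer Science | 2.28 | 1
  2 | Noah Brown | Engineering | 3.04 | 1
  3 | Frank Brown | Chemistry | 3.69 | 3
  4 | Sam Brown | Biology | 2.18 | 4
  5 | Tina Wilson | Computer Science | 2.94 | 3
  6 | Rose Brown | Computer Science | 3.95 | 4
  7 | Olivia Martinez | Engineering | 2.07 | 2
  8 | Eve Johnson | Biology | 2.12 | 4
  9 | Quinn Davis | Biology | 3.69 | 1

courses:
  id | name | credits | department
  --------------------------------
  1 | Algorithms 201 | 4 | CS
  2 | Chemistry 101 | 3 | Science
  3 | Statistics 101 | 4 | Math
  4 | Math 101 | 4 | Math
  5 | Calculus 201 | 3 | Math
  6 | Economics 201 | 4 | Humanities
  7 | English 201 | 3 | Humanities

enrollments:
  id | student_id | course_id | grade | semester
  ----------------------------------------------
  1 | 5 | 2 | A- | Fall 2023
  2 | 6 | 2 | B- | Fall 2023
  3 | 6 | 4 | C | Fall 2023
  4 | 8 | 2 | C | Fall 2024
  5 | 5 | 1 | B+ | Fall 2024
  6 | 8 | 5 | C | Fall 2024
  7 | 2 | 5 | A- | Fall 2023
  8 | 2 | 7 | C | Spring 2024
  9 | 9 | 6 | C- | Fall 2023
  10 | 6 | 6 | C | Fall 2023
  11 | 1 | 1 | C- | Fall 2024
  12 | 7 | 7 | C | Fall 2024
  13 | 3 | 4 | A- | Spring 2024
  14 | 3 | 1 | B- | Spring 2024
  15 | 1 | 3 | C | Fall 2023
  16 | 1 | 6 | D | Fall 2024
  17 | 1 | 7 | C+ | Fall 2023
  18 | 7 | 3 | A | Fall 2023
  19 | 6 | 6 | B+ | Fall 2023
SELECT name, gpa FROM students WHERE gpa <= (SELECT MIN(gpa) FROM students)

Execution result:
name | gpa
Olivia Martinez | 2.07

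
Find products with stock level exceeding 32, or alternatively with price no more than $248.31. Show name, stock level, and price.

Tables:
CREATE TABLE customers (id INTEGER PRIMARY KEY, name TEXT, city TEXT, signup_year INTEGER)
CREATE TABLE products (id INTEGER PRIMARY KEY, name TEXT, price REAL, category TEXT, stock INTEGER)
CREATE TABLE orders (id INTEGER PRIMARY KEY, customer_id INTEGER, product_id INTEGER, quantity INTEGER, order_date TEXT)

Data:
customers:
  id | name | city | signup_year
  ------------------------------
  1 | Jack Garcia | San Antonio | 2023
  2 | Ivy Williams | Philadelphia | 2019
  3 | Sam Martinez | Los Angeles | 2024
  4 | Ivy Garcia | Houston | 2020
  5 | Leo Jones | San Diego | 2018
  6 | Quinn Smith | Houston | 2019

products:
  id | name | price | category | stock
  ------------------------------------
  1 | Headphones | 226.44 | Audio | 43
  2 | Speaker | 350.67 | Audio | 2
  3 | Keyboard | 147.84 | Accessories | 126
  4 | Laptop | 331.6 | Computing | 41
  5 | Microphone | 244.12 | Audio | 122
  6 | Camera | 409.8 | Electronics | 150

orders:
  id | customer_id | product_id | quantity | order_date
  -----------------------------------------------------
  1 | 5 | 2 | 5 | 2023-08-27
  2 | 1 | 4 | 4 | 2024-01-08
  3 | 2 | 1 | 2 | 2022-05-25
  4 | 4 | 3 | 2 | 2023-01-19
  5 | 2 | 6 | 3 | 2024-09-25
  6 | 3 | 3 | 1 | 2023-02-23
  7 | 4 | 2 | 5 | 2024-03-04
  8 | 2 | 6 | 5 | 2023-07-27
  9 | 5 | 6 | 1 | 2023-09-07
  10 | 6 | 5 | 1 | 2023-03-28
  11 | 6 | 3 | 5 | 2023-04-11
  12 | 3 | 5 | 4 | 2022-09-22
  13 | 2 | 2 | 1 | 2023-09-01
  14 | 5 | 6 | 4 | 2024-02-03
SELECT name, stock, price FROM products WHERE stock > 32 OR price <= 248.31

Execution result:
name | stock | price
Headphones | 43 | 226.44
Keyboard | 126 | 147.84
Laptop | 41 | 331.60
Microphone | 122 | 244.12
Camera | 150 | 409.80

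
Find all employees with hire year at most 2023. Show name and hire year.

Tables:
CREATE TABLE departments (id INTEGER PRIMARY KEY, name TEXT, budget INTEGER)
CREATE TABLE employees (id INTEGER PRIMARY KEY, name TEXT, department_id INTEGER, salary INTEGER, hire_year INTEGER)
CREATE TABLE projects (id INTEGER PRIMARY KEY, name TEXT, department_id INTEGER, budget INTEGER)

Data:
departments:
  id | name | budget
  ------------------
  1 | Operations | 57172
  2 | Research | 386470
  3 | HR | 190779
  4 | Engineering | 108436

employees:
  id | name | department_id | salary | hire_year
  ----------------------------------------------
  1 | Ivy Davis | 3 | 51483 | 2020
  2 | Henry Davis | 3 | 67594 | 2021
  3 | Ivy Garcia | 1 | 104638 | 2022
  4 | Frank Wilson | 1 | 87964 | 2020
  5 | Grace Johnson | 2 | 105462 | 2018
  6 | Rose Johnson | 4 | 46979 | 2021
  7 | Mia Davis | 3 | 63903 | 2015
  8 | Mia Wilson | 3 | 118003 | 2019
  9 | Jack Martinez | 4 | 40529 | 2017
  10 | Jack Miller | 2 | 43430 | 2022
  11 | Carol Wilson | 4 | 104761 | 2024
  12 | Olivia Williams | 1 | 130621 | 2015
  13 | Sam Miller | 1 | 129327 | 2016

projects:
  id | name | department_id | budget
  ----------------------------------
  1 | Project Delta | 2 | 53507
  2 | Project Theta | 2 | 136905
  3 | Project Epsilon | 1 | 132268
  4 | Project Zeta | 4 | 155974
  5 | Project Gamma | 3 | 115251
SELECT name, hire_year FROM employees WHERE hire_year <= 2023

Execution result:
name | hire_year
Ivy Davis | 2020
Henry Davis | 2021
Ivy Garcia | 2022
Frank Wilson | 2020
Grace Johnson | 2018
Rose Johnson | 2021
Mia Davis | 2015
Mia Wilson | 2019
Jack Martinez | 2017
Jack Miller | 2022
Olivia Williams | 2015
Sam Miller | 2016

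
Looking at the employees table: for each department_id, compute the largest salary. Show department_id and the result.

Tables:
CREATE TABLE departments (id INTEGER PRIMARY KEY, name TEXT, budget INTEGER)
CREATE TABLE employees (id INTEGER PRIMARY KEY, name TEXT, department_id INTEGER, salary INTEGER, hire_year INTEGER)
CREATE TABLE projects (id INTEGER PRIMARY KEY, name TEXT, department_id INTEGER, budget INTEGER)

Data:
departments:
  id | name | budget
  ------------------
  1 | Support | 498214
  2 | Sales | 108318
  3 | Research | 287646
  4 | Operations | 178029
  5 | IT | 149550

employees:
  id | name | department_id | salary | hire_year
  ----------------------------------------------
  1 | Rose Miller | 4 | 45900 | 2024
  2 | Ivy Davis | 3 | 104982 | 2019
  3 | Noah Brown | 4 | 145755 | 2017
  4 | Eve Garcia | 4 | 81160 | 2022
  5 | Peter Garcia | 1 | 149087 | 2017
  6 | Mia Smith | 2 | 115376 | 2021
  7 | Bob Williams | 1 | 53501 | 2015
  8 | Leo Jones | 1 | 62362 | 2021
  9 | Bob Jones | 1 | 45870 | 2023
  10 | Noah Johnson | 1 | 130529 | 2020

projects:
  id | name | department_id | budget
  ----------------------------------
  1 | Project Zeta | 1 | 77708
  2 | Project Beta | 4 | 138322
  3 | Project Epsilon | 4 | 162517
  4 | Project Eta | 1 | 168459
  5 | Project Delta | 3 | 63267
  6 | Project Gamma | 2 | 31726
SELECT department_id, MAX(salary) AS max_salary FROM employees GROUP BY department_id

Execution result:
department_id | max_salary
1 | 149087
2 | 115376
3 | 104982
4 | 145755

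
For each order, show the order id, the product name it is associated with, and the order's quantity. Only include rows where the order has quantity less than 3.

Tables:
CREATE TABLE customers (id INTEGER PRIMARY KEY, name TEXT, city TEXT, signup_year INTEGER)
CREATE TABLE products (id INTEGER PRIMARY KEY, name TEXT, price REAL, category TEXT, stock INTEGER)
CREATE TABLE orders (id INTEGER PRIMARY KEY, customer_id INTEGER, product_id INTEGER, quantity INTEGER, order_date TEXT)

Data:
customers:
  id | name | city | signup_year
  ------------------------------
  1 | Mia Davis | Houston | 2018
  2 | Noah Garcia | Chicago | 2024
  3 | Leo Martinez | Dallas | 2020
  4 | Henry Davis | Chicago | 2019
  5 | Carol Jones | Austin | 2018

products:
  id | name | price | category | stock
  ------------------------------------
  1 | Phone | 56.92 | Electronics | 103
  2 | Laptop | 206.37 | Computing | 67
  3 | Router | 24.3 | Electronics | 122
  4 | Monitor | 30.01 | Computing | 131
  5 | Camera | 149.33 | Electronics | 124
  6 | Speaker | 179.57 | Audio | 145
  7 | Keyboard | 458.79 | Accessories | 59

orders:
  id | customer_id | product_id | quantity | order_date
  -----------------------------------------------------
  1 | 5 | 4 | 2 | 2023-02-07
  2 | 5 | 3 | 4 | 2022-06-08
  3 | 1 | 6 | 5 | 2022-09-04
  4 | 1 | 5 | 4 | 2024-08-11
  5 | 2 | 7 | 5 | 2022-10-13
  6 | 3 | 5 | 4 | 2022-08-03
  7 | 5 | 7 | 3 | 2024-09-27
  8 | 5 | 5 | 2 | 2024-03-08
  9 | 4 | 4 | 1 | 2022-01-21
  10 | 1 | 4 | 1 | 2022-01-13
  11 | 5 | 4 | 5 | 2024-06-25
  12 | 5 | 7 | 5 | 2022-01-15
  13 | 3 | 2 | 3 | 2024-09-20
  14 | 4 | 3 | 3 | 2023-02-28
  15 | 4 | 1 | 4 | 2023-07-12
SELECT c.id, p.name AS product, c.quantity FROM orders c JOIN products p ON c.product_id = p.id WHERE c.quantity < 3

Execution result:
id | product | quantity
1 | Monitor | 2
8 | Camera | 2
9 | Monitor | 1
10 | Monitor | 1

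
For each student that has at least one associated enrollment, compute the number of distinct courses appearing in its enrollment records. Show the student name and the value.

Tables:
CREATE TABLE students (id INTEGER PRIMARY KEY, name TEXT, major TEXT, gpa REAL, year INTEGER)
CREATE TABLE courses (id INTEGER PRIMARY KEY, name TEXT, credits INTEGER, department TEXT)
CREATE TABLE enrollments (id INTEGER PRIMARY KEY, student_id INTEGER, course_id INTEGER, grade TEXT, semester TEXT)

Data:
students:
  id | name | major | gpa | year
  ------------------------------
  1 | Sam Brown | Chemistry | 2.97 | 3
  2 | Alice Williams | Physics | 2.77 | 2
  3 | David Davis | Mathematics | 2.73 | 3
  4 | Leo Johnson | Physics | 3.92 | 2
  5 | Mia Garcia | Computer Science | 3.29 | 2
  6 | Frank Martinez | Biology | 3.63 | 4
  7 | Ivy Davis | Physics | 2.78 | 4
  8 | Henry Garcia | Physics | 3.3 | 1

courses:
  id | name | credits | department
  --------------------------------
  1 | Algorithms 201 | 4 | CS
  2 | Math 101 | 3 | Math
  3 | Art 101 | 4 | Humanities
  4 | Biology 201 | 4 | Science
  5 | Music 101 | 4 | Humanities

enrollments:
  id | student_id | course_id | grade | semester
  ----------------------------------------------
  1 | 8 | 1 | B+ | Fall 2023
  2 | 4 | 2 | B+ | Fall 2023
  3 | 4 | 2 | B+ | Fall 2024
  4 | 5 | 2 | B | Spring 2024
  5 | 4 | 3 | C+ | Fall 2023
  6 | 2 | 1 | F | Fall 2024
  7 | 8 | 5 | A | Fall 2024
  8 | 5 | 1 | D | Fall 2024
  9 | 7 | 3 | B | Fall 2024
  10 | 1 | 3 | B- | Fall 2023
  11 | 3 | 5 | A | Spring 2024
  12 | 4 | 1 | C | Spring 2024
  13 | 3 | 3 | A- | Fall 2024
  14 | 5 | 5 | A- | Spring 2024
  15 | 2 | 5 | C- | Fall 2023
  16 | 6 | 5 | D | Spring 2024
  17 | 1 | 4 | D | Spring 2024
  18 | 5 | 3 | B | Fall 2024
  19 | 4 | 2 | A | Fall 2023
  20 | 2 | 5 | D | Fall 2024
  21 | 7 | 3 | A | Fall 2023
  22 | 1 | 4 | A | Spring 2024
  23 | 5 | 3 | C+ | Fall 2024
SELECT p.name, COUNT(DISTINCT c.course_id) AS distinct_course_count FROM enrollments c JOIN students p ON c.student_id = p.id GROUP BY p.id, p.name

Execution result:
name | distinct_course_count
Sam Brown | 2
Alice Williams | 2
David Davis | 2
Leo Johnson | 3
Mia Garcia | 4
Frank Martinez | 1
Ivy Davis | 1
Henry Garcia | 2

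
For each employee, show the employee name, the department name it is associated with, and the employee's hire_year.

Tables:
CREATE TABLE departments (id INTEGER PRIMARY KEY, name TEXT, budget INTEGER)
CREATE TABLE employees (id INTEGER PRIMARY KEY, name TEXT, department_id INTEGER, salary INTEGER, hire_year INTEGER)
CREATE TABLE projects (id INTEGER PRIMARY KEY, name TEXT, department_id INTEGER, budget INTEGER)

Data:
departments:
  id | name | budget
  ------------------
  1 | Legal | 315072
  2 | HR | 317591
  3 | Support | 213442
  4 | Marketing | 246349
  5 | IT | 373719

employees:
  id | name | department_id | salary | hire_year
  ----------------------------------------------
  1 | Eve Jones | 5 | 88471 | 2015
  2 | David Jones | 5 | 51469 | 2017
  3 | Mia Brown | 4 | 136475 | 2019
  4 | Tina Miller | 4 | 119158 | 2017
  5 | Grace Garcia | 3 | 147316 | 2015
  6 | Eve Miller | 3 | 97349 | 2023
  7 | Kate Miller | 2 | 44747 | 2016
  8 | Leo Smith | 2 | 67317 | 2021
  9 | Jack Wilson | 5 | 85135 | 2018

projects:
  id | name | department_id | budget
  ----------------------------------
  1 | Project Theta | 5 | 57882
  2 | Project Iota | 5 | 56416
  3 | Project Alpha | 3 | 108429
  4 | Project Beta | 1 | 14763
SELECT c.name, p.name AS department, c.hire_year FROM employees c JOIN departments p ON c.department_id = p.id

Execution result:
name | department | hire_year
Eve Jones | IT | 2015
David Jones | IT | 2017
Mia Brown | Marketing | 2019
Tina Miller | Marketing | 2017
Grace Garcia | Support | 2015
Eve Miller | Support | 2023
Kate Miller | HR | 2016
Leo Smith | HR | 2021
Jack Wilson | IT | 2018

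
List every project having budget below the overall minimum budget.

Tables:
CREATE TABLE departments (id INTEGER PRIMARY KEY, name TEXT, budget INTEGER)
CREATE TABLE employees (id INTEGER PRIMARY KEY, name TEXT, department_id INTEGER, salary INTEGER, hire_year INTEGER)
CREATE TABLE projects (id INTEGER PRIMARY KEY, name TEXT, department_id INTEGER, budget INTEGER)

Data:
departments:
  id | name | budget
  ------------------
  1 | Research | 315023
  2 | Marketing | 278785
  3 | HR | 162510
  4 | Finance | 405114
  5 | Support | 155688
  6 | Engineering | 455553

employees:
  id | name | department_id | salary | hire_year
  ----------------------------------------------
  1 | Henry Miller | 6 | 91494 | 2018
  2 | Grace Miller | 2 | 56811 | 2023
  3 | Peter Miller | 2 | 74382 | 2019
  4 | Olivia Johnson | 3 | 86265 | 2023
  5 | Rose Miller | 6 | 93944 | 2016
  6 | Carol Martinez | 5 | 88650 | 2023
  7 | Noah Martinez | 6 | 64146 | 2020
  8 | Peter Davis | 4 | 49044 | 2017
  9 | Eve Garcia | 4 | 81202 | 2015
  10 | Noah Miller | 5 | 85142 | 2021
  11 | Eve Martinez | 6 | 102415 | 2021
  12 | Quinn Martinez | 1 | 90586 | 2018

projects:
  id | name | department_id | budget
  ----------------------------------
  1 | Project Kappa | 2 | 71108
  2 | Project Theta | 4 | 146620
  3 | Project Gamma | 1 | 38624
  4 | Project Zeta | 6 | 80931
SELECT name, budget FROM projects WHERE budget < (SELECT MIN(budget) FROM projects)

Execution result:
(no rows)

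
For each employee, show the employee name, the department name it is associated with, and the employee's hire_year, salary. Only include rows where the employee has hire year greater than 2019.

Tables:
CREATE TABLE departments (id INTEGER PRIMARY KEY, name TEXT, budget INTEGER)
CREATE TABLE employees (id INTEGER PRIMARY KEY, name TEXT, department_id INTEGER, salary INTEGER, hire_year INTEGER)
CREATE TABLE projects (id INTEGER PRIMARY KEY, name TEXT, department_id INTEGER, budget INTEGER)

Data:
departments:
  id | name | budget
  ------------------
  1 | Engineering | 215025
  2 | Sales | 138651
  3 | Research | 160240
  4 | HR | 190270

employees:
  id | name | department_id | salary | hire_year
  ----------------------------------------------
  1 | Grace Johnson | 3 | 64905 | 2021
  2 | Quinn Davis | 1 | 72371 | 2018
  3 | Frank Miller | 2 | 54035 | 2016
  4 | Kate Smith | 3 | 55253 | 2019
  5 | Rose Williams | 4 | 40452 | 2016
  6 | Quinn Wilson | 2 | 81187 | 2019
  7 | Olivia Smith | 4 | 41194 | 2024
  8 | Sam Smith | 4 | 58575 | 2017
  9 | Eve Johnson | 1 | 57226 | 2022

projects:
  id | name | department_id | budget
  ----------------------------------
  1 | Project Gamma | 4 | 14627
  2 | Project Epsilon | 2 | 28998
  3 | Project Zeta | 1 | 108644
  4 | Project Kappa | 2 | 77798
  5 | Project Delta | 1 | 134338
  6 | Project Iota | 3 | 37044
SELECT c.name, p.name AS department, c.hire_year, c.salary FROM employees c JOIN departments p ON c.department_id = p.id WHERE c.hire_year > 2019

Execution result:
name | department | hire_year | salary
Grace Johnson | Research | 2021 | 64905
Olivia Smith | HR | 2024 | 41194
Eve Johnson | Engineering | 2022 | 57226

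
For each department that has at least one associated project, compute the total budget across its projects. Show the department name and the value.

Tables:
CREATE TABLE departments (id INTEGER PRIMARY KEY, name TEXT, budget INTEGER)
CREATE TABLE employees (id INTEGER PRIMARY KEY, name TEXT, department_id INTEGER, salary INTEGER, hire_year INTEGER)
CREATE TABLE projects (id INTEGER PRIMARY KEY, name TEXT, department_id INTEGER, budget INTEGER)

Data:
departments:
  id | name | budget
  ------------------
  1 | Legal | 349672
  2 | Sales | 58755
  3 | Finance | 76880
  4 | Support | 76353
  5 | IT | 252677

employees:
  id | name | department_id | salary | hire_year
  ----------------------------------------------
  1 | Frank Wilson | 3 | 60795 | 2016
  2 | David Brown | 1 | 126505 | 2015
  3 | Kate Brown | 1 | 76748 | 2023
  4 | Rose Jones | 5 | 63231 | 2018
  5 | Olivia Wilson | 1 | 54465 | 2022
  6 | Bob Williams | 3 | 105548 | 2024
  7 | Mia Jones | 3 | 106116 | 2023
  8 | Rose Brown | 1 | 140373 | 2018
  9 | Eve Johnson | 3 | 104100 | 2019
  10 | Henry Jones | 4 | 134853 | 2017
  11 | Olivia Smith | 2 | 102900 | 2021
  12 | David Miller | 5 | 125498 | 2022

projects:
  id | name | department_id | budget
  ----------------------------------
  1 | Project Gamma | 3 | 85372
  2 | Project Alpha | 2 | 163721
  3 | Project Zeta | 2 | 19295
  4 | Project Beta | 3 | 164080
SELECT p.name, SUM(c.budget) AS sum_budget FROM projects c JOIN departments p ON c.department_id = p.id GROUP BY p.id, p.name

Execution result:
name | sum_budget
Sales | 183016
Finance | 249452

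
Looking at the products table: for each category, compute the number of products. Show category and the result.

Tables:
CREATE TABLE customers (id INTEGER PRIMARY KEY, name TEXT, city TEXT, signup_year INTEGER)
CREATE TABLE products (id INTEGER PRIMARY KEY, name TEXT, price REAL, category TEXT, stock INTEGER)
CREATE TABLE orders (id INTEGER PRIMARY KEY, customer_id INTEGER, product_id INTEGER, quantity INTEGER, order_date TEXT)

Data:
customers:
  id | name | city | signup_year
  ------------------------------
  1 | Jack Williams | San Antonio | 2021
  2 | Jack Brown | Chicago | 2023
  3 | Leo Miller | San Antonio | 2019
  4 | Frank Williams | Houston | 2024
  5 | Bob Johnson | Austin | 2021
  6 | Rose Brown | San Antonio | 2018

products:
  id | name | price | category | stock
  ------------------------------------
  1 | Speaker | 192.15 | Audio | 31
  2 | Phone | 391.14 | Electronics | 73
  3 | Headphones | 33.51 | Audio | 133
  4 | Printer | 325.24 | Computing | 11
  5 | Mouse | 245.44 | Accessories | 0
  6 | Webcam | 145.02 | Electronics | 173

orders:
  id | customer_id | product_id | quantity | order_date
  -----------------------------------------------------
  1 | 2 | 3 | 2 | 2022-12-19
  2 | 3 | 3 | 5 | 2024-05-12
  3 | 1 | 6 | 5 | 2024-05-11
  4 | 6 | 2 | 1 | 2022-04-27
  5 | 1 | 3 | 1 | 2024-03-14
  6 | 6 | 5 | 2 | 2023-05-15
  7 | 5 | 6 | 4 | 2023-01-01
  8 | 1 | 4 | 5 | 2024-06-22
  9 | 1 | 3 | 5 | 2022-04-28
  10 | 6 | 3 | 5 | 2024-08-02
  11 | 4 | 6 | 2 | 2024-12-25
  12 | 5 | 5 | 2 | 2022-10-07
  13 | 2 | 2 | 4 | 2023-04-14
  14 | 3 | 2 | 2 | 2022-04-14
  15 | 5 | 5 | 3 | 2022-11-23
SELECT category, COUNT(*) AS n FROM products GROUP BY category

Execution result:
category | n
Accessories | 1
Audio | 2
Computing | 1
Electronics | 2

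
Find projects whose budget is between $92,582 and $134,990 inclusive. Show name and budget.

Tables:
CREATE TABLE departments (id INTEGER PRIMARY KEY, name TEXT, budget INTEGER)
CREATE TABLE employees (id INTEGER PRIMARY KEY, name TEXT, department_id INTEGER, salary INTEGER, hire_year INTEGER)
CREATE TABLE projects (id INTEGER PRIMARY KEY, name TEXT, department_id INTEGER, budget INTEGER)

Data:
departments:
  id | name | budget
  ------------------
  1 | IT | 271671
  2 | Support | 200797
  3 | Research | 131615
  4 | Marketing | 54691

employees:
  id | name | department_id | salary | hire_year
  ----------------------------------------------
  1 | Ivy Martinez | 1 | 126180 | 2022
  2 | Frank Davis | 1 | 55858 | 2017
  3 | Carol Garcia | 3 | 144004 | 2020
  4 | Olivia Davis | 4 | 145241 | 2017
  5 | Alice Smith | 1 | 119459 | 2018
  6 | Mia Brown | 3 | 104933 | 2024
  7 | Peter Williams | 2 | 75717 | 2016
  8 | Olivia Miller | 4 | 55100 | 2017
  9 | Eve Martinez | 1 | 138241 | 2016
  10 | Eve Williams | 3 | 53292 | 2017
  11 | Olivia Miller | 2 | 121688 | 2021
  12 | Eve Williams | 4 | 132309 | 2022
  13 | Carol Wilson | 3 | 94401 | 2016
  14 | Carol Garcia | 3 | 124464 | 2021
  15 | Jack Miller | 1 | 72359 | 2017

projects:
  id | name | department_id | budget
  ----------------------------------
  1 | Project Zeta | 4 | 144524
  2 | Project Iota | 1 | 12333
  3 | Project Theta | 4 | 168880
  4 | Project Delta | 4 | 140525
SELECT name, budget FROM projects WHERE budget BETWEEN 92582 AND 134990

Execution result:
(no rows)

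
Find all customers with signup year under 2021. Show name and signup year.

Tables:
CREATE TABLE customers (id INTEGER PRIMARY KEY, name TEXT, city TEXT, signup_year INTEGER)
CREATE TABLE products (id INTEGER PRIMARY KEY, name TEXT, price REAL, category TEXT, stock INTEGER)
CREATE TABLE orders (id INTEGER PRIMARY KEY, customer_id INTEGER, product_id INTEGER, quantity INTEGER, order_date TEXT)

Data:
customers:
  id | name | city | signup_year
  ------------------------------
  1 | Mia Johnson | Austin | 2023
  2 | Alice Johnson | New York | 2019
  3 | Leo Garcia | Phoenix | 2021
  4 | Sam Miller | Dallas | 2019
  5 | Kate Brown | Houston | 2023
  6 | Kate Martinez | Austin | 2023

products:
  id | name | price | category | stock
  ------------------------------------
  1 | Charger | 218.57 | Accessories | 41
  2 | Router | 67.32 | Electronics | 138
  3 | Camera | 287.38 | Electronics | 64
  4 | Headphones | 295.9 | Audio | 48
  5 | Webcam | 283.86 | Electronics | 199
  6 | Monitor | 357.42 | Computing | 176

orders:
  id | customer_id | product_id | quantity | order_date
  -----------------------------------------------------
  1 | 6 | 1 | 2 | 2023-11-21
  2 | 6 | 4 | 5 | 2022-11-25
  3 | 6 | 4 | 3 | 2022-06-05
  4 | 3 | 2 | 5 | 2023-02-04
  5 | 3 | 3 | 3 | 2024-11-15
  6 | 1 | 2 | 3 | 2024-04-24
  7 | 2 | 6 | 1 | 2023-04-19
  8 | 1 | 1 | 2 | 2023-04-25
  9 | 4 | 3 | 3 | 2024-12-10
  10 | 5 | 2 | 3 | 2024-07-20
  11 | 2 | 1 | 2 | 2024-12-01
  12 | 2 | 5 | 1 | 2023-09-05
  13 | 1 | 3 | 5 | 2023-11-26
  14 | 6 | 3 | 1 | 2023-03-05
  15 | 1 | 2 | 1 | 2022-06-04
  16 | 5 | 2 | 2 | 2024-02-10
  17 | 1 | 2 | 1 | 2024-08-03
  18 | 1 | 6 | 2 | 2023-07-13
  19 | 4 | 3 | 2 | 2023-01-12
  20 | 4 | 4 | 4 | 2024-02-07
SELECT name, signup_year FROM customers WHERE signup_year < 2021

Execution result:
name | signup_year
Alice Johnson | 2019
Sam Miller | 2019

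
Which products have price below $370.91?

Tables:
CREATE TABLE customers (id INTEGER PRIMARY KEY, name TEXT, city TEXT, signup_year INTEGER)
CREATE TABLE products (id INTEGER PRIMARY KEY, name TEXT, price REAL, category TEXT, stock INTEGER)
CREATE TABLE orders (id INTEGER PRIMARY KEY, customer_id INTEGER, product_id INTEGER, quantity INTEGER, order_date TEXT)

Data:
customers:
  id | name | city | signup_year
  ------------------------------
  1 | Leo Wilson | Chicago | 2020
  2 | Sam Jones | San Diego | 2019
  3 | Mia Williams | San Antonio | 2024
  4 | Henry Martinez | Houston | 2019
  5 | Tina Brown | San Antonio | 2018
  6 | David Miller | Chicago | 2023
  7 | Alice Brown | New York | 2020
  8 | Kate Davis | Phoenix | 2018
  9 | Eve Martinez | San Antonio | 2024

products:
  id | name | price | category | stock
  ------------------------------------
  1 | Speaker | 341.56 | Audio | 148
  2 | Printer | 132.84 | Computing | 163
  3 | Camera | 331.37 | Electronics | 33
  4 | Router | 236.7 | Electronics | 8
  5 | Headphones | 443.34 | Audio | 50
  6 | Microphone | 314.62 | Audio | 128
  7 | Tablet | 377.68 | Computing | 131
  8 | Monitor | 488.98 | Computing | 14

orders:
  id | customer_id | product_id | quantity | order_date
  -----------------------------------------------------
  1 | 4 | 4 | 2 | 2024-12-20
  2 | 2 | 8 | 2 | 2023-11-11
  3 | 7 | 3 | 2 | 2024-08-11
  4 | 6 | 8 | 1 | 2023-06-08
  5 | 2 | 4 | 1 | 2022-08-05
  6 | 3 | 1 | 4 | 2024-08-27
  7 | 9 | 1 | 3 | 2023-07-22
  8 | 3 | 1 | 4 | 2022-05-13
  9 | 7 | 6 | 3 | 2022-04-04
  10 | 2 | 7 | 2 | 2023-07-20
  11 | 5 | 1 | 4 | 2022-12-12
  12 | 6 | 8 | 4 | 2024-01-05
SELECT name, price FROM products WHERE price < 370.91

Execution result:
name | price
Speaker | 341.56
Printer | 132.84
Camera | 331.37
Router | 236.70
Microphone | 314.62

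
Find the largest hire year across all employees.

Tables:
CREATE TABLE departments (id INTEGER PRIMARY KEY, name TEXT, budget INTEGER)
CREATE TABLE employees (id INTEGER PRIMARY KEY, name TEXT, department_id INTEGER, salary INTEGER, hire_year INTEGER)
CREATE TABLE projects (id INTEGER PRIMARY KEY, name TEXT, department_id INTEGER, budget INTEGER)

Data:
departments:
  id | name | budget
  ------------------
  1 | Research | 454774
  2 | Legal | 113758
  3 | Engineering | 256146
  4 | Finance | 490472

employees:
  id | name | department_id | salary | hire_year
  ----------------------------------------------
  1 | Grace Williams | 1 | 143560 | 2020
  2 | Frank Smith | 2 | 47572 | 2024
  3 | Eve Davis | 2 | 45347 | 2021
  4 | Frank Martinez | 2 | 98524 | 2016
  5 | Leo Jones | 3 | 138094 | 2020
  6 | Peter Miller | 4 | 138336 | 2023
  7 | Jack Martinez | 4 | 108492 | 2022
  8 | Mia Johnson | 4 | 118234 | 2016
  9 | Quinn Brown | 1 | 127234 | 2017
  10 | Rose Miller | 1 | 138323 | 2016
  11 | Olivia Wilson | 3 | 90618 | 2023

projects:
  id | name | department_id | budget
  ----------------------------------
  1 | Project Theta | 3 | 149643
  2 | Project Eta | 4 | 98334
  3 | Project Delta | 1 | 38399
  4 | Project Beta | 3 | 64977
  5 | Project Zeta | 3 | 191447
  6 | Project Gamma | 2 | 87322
SELECT MAX(hire_year) FROM employees

Execution result:
2024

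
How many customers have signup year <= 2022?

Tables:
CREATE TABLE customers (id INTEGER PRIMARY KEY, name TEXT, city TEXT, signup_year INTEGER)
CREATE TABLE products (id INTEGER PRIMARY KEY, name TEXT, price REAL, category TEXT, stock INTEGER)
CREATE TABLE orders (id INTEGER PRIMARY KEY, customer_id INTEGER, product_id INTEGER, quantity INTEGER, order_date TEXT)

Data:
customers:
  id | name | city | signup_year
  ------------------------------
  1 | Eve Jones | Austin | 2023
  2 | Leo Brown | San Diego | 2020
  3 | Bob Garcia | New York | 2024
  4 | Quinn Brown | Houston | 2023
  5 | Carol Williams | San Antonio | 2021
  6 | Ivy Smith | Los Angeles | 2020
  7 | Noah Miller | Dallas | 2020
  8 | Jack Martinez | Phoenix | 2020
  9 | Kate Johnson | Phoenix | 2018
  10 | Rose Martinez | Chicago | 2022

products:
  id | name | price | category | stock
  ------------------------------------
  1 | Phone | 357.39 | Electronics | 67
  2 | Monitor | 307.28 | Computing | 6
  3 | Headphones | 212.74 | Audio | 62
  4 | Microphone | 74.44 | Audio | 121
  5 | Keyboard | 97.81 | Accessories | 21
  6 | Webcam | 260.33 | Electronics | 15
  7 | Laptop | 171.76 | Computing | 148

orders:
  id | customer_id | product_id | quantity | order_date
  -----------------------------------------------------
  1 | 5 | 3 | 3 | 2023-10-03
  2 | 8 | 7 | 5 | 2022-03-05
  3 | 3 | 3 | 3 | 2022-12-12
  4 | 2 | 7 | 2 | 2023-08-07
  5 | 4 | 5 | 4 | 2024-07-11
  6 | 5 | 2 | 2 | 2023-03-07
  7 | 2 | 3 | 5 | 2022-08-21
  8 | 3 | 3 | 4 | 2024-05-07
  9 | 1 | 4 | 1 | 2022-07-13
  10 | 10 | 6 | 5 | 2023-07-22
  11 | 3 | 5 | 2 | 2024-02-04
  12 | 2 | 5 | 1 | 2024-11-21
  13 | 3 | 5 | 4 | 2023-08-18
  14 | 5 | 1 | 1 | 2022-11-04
SELECT COUNT(*) FROM customers WHERE signup_year <= 2022

Execution result:
7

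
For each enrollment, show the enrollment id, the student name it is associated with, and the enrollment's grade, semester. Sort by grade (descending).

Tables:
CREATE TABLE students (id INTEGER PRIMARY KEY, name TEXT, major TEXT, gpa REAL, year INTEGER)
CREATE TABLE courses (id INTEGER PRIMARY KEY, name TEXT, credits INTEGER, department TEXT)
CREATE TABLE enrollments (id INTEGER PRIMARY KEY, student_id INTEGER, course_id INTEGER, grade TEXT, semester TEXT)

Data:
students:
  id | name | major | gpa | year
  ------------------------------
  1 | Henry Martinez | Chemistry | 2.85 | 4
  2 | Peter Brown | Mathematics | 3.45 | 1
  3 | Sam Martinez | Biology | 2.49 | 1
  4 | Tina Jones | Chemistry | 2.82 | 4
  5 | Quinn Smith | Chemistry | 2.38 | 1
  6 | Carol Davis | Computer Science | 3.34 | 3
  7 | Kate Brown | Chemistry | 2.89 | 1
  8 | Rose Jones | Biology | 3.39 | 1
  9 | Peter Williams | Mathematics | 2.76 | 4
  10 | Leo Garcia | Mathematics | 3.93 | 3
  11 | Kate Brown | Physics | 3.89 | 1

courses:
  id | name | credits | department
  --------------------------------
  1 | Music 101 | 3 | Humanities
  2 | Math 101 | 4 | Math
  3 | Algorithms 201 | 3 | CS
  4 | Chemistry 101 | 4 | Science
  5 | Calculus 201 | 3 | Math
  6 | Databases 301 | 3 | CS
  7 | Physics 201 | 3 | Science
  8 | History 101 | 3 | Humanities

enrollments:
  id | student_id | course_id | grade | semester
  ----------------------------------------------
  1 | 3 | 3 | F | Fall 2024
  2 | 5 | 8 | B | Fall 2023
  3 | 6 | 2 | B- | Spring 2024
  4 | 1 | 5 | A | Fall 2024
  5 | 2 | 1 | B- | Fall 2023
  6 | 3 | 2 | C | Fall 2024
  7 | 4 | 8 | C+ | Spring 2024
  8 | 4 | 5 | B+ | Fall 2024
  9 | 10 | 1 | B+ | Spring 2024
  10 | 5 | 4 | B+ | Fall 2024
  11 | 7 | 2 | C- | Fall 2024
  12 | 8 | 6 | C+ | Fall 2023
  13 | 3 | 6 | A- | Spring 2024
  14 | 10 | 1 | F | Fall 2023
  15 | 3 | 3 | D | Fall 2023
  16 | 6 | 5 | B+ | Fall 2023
SELECT c.id, p.name AS student, c.grade, c.semester FROM enrollments c JOIN students p ON c.student_id = p.id ORDER BY c.grade DESC

Execution result:
id | student | grade | semester
1 | Sam Martinez | F | Fall 2024
14 | Leo Garcia | F | Fall 2023
15 | Sam Martinez | D | Fall 2023
11 | Kate Brown | C- | Fall 2024
7 | Tina Jones | C+ | Spring 2024
12 | Rose Jones | C+ | Fall 2023
6 | Sam Martinez | C | Fall 2024
3 | Carol Davis | B- | Spring 2024
5 | Peter Brown | B- | Fall 2023
8 | Tina Jones | B+ | Fall 2024
9 | Leo Garcia | B+ | Spring 2024
10 | Quinn Smith | B+ | Fall 2024
16 | Carol Davis | B+ | Fall 2023
2 | Quinn Smith | B | Fall 2023
13 | Sam Martinez | A- | Spring 2024
4 | Henry Martinez | A | Fall 2024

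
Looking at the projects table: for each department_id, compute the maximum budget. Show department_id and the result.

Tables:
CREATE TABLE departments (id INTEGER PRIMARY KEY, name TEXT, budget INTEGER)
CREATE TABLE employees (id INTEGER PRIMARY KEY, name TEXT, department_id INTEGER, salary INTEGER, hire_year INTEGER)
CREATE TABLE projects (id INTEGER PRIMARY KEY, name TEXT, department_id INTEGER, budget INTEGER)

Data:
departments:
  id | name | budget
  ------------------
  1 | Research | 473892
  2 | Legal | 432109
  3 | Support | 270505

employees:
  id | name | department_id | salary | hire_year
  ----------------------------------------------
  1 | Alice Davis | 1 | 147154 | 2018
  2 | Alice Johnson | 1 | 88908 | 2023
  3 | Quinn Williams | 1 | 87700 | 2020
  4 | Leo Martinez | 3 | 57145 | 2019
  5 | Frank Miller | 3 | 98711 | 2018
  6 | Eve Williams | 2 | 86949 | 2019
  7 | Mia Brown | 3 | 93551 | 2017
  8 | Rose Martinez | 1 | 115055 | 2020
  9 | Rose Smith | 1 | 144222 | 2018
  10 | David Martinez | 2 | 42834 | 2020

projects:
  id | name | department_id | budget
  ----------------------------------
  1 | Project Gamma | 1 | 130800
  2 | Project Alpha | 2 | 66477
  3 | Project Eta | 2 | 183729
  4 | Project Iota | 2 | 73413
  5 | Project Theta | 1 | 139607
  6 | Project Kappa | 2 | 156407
SELECT department_id, MAX(budget) AS max_budget FROM projects GROUP BY department_id

Execution result:
department_id | max_budget
1 | 139607
2 | 183729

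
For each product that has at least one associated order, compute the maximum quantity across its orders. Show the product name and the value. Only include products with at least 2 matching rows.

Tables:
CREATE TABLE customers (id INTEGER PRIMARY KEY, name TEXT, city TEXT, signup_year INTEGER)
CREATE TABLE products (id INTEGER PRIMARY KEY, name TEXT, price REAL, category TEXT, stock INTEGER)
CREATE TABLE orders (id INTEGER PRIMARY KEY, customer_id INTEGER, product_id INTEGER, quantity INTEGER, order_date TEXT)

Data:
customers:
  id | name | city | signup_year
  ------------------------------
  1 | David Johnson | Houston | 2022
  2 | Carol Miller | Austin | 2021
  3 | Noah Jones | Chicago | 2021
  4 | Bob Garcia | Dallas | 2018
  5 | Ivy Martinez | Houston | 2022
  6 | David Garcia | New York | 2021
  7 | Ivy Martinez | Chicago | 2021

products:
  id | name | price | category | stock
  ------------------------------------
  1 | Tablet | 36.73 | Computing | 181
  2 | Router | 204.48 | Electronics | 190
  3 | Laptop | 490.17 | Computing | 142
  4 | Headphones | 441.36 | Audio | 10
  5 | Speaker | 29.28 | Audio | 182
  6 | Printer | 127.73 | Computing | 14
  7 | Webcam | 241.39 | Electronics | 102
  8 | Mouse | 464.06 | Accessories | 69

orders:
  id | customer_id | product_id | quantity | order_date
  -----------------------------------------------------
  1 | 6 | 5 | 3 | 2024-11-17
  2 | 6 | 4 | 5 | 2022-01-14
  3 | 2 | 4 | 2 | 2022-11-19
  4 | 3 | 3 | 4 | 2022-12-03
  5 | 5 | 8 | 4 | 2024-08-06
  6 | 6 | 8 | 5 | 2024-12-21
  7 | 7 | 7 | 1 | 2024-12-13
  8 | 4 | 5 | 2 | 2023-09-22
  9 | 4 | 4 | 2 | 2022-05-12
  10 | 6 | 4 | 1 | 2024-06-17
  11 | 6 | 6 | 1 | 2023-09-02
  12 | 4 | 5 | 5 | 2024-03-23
SELECT p.name, MAX(c.quantity) AS max_quantity FROM orders c JOIN products p ON c.product_id = p.id GROUP BY p.id, p.name HAVING COUNT(*) >= 2

Execution result:
name | max_quantity
Headphones | 5
Speaker | 5
Mouse | 5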